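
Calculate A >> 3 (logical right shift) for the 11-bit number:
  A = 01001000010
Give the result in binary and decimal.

Logical shift right by 3: drop the bottom 3 bit(s), prepend 3 zero(s) on the left.
  01001000010  ->  keep [01001000], discard [010], prepend 000
= 00001001000

Answer: 00001001000 (72)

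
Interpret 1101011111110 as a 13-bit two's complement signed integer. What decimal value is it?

MSB is 1, so the value is negative. Find the magnitude:
1. Invert bits:  0010100000001
2. Add 1:        0010100000010  = 1282
3. Apply sign:   -1282

Answer: -1282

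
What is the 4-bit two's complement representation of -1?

1. Binary of +1:  0001
2. Invert bits:     1110
3. Add 1:           1111

Answer: 1111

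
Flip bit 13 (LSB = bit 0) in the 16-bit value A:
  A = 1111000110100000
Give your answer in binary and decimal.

Mask = 1 << 13 = 0010000000000000
Bit 13 of A is 1; XOR with the mask flips it to 0.
  1111000110100000
^ 0010000000000000
------------------
  1101000110100000

Answer: 1101000110100000 (53664)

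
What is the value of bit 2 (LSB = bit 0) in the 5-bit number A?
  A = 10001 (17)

Bit 2 is the 3rd from the right.
  10001
    ^
That bit is 0.

Answer: 0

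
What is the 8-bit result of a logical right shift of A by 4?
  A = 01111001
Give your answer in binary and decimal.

Logical shift right by 4: drop the bottom 4 bit(s), prepend 4 zero(s) on the left.
  01111001  ->  keep [0111], discard [1001], prepend 0000
= 00000111

Answer: 00000111 (7)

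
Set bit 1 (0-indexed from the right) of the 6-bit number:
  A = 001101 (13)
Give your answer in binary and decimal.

Mask = 1 << 1 = 000010
Bit 1 of A is 0, so OR-ing with the mask flips it to 1.
  001101
| 000010
--------
  001111

Answer: 001111 (15)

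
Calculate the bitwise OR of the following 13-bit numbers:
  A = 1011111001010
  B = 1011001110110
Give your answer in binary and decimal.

Apply | to each column (1 where either bit is 1):
  1011111001010
| 1011001110110
---------------
  1011111111110

Answer: 1011111111110 (6142)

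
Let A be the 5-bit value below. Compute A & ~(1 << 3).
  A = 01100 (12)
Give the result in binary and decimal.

Mask = ~(1 << 3) = 10111
Bit 3 of A is 1, so AND-ing with the mask clears it to 0.
  01100
& 10111
-------
  00100

Answer: 00100 (4)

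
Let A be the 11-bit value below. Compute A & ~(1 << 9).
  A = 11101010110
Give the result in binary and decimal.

Mask = ~(1 << 9) = 10111111111
Bit 9 of A is 1, so AND-ing with the mask clears it to 0.
  11101010110
& 10111111111
-------------
  10101010110

Answer: 10101010110 (1366)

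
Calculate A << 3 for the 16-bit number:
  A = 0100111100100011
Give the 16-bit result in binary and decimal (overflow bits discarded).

Shift left by 3: drop the top 3 bit(s), append 3 zero(s) on the right.
  0100111100100011  ->  discard [010], keep [0111100100011], append 000
= 0111100100011000

Answer: 0111100100011000 (31000)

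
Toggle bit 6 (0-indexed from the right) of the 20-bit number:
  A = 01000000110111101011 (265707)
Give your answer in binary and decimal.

Mask = 1 << 6 = 00000000000001000000
Bit 6 of A is 1; XOR with the mask flips it to 0.
  01000000110111101011
^ 00000000000001000000
----------------------
  01000000110110101011

Answer: 01000000110110101011 (265643)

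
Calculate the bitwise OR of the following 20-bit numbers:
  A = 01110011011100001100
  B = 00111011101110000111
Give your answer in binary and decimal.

Apply | to each column (1 where either bit is 1):
  01110011011100001100
| 00111011101110000111
----------------------
  01111011111110001111

Answer: 01111011111110001111 (507791)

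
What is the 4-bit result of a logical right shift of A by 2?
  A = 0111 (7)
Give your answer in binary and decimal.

Logical shift right by 2: drop the bottom 2 bit(s), prepend 2 zero(s) on the left.
  0111  ->  keep [01], discard [11], prepend 00
= 0001

Answer: 0001 (1)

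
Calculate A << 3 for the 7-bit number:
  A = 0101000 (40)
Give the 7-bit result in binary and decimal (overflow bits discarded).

Shift left by 3: drop the top 3 bit(s), append 3 zero(s) on the right.
  0101000  ->  discard [010], keep [1000], append 000
= 1000000

Answer: 1000000 (64)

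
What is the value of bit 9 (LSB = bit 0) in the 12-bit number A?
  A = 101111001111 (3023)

Bit 9 is the 10th from the right.
  101111001111
    ^
That bit is 1.

Answer: 1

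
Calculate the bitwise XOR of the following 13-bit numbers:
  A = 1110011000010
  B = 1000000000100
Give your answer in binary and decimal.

Apply ^ to each column (1 where bits differ):
  1110011000010
^ 1000000000100
---------------
  0110011000110

Answer: 0110011000110 (3270)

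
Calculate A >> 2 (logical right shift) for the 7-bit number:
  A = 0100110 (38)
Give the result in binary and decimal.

Logical shift right by 2: drop the bottom 2 bit(s), prepend 2 zero(s) on the left.
  0100110  ->  keep [01001], discard [10], prepend 00
= 0001001

Answer: 0001001 (9)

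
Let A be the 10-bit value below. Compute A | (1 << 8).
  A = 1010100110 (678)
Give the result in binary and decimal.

Mask = 1 << 8 = 0100000000
Bit 8 of A is 0, so OR-ing with the mask flips it to 1.
  1010100110
| 0100000000
------------
  1110100110

Answer: 1110100110 (934)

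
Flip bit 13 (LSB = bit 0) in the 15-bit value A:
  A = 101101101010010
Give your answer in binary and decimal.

Mask = 1 << 13 = 010000000000000
Bit 13 of A is 0; XOR with the mask flips it to 1.
  101101101010010
^ 010000000000000
-----------------
  111101101010010

Answer: 111101101010010 (31570)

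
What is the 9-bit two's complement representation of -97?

1. Binary of +97:  001100001
2. Invert bits:     110011110
3. Add 1:           110011111

Answer: 110011111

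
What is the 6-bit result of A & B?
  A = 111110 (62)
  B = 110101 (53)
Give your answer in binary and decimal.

Apply & to each column (1 only where both bits are 1):
  111110
& 110101
--------
  110100

Answer: 110100 (52)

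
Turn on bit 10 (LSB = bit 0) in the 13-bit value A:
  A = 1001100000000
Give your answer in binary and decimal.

Mask = 1 << 10 = 0010000000000
Bit 10 of A is 0, so OR-ing with the mask flips it to 1.
  1001100000000
| 0010000000000
---------------
  1011100000000

Answer: 1011100000000 (5888)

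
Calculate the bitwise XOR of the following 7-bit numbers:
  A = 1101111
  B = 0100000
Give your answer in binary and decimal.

Apply ^ to each column (1 where bits differ):
  1101111
^ 0100000
---------
  1001111

Answer: 1001111 (79)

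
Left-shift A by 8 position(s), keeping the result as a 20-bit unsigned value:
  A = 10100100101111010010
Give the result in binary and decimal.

Shift left by 8: drop the top 8 bit(s), append 8 zero(s) on the right.
  10100100101111010010  ->  discard [10100100], keep [101111010010], append 00000000
= 10111101001000000000

Answer: 10111101001000000000 (774656)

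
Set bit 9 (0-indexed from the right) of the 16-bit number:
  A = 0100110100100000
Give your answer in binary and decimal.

Mask = 1 << 9 = 0000001000000000
Bit 9 of A is 0, so OR-ing with the mask flips it to 1.
  0100110100100000
| 0000001000000000
------------------
  0100111100100000

Answer: 0100111100100000 (20256)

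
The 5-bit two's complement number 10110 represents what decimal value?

MSB is 1, so the value is negative. Find the magnitude:
1. Invert bits:  01001
2. Add 1:        01010  = 10
3. Apply sign:   -10

Answer: -10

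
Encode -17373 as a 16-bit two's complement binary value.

1. Binary of +17373:  0100001111011101
2. Invert bits:     1011110000100010
3. Add 1:           1011110000100011

Answer: 1011110000100011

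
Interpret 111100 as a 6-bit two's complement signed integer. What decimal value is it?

MSB is 1, so the value is negative. Find the magnitude:
1. Invert bits:  000011
2. Add 1:        000100  = 4
3. Apply sign:   -4

Answer: -4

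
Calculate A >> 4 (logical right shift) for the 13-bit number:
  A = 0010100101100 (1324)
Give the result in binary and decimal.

Logical shift right by 4: drop the bottom 4 bit(s), prepend 4 zero(s) on the left.
  0010100101100  ->  keep [001010010], discard [1100], prepend 0000
= 0000001010010

Answer: 0000001010010 (82)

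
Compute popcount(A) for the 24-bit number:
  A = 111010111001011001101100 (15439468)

111010111001011001101100
1-bits at positions (from bit 0 = LSB): 2, 3, 5, 6, 9, 10, 12, 15, 16, 17, 19, 21, 22, 23
Count = 14

Answer: 14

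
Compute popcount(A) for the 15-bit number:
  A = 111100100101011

111100100101011
1-bits at positions (from bit 0 = LSB): 0, 1, 3, 5, 8, 11, 12, 13, 14
Count = 9

Answer: 9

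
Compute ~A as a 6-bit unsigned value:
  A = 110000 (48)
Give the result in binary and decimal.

Flip each bit (0->1, 1->0):
  110000
  001111

Answer: 001111 (15)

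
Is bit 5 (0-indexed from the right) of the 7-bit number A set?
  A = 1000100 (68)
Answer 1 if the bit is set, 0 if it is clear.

Bit 5 is the 6th from the right.
  1000100
   ^
That bit is 0.

Answer: 0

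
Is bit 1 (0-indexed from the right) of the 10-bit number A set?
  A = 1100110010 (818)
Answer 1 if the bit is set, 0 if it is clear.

Bit 1 is the 2nd from the right.
  1100110010
          ^
That bit is 1.

Answer: 1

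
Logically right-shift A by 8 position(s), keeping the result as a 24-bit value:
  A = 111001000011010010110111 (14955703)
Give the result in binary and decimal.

Logical shift right by 8: drop the bottom 8 bit(s), prepend 8 zero(s) on the left.
  111001000011010010110111  ->  keep [1110010000110100], discard [10110111], prepend 00000000
= 000000001110010000110100

Answer: 000000001110010000110100 (58420)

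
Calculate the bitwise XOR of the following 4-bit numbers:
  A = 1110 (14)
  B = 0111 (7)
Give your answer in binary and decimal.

Apply ^ to each column (1 where bits differ):
  1110
^ 0111
------
  1001

Answer: 1001 (9)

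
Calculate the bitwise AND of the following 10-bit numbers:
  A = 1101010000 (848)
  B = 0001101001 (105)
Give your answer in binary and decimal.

Apply & to each column (1 only where both bits are 1):
  1101010000
& 0001101001
------------
  0001000000

Answer: 0001000000 (64)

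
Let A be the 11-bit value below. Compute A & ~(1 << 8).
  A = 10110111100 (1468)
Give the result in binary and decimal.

Mask = ~(1 << 8) = 11011111111
Bit 8 of A is 1, so AND-ing with the mask clears it to 0.
  10110111100
& 11011111111
-------------
  10010111100

Answer: 10010111100 (1212)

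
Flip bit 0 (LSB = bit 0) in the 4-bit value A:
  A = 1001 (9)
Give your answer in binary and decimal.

Mask = 1 << 0 = 0001
Bit 0 of A is 1; XOR with the mask flips it to 0.
  1001
^ 0001
------
  1000

Answer: 1000 (8)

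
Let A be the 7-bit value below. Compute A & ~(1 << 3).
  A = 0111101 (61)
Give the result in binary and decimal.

Mask = ~(1 << 3) = 1110111
Bit 3 of A is 1, so AND-ing with the mask clears it to 0.
  0111101
& 1110111
---------
  0110101

Answer: 0110101 (53)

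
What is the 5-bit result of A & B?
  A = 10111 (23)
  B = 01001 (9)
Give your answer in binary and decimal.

Apply & to each column (1 only where both bits are 1):
  10111
& 01001
-------
  00001

Answer: 00001 (1)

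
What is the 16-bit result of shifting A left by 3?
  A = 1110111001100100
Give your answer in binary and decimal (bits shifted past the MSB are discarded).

Shift left by 3: drop the top 3 bit(s), append 3 zero(s) on the right.
  1110111001100100  ->  discard [111], keep [0111001100100], append 000
= 0111001100100000

Answer: 0111001100100000 (29472)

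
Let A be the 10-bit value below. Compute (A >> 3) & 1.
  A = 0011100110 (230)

Bit 3 is the 4th from the right.
  0011100110
        ^
That bit is 0.

Answer: 0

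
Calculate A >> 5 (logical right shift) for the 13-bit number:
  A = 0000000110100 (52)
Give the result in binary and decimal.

Logical shift right by 5: drop the bottom 5 bit(s), prepend 5 zero(s) on the left.
  0000000110100  ->  keep [00000001], discard [10100], prepend 00000
= 0000000000001

Answer: 0000000000001 (1)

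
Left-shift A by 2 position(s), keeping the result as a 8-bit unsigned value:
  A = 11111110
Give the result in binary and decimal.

Shift left by 2: drop the top 2 bit(s), append 2 zero(s) on the right.
  11111110  ->  discard [11], keep [111110], append 00
= 11111000

Answer: 11111000 (248)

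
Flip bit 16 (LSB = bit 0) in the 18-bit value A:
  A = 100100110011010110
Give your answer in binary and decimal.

Mask = 1 << 16 = 010000000000000000
Bit 16 of A is 0; XOR with the mask flips it to 1.
  100100110011010110
^ 010000000000000000
--------------------
  110100110011010110

Answer: 110100110011010110 (216278)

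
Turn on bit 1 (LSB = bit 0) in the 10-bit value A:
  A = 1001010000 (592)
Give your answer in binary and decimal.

Mask = 1 << 1 = 0000000010
Bit 1 of A is 0, so OR-ing with the mask flips it to 1.
  1001010000
| 0000000010
------------
  1001010010

Answer: 1001010010 (594)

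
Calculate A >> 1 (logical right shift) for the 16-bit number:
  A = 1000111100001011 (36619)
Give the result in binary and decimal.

Logical shift right by 1: drop the bottom 1 bit(s), prepend 1 zero(s) on the left.
  1000111100001011  ->  keep [100011110000101], discard [1], prepend 0
= 0100011110000101

Answer: 0100011110000101 (18309)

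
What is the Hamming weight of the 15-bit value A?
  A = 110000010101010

110000010101010
1-bits at positions (from bit 0 = LSB): 1, 3, 5, 7, 13, 14
Count = 6

Answer: 6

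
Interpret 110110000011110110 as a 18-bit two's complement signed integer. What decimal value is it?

MSB is 1, so the value is negative. Find the magnitude:
1. Invert bits:  001001111100001001
2. Add 1:        001001111100001010  = 40714
3. Apply sign:   -40714

Answer: -40714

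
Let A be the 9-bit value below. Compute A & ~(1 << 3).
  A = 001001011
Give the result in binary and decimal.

Mask = ~(1 << 3) = 111110111
Bit 3 of A is 1, so AND-ing with the mask clears it to 0.
  001001011
& 111110111
-----------
  001000011

Answer: 001000011 (67)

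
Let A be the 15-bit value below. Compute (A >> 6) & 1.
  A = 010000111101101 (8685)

Bit 6 is the 7th from the right.
  010000111101101
          ^
That bit is 1.

Answer: 1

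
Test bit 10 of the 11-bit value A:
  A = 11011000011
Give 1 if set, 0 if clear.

Bit 10 is the 11th from the right.
  11011000011
  ^
That bit is 1.

Answer: 1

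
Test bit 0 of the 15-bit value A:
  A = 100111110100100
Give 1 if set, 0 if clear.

Bit 0 is the 1st from the right.
  100111110100100
                ^
That bit is 0.

Answer: 0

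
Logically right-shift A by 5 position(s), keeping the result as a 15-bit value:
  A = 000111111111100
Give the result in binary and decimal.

Logical shift right by 5: drop the bottom 5 bit(s), prepend 5 zero(s) on the left.
  000111111111100  ->  keep [0001111111], discard [11100], prepend 00000
= 000000001111111

Answer: 000000001111111 (127)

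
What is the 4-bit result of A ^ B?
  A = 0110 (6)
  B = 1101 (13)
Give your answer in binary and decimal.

Apply ^ to each column (1 where bits differ):
  0110
^ 1101
------
  1011

Answer: 1011 (11)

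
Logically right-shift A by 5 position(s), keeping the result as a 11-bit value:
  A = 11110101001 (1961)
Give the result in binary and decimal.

Logical shift right by 5: drop the bottom 5 bit(s), prepend 5 zero(s) on the left.
  11110101001  ->  keep [111101], discard [01001], prepend 00000
= 00000111101

Answer: 00000111101 (61)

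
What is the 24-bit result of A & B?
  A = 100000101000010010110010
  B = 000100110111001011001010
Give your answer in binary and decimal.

Apply & to each column (1 only where both bits are 1):
  100000101000010010110010
& 000100110111001011001010
--------------------------
  000000100000000010000010

Answer: 000000100000000010000010 (131202)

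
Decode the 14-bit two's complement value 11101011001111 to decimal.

MSB is 1, so the value is negative. Find the magnitude:
1. Invert bits:  00010100110000
2. Add 1:        00010100110001  = 1329
3. Apply sign:   -1329

Answer: -1329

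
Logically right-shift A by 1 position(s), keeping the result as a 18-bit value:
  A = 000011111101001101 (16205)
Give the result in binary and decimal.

Logical shift right by 1: drop the bottom 1 bit(s), prepend 1 zero(s) on the left.
  000011111101001101  ->  keep [00001111110100110], discard [1], prepend 0
= 000001111110100110

Answer: 000001111110100110 (8102)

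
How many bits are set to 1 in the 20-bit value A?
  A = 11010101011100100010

11010101011100100010
1-bits at positions (from bit 0 = LSB): 1, 5, 8, 9, 10, 12, 14, 16, 18, 19
Count = 10

Answer: 10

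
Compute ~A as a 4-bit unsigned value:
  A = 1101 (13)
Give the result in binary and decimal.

Flip each bit (0->1, 1->0):
  1101
  0010

Answer: 0010 (2)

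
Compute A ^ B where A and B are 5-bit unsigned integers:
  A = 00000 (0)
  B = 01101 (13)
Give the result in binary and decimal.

Apply ^ to each column (1 where bits differ):
  00000
^ 01101
-------
  01101

Answer: 01101 (13)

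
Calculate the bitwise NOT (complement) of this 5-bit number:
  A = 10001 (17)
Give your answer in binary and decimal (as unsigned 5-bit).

Flip each bit (0->1, 1->0):
  10001
  01110

Answer: 01110 (14)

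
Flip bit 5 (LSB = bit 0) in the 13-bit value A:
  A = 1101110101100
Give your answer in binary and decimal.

Mask = 1 << 5 = 0000000100000
Bit 5 of A is 1; XOR with the mask flips it to 0.
  1101110101100
^ 0000000100000
---------------
  1101110001100

Answer: 1101110001100 (7052)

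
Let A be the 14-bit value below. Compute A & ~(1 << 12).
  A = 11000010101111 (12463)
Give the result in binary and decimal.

Mask = ~(1 << 12) = 10111111111111
Bit 12 of A is 1, so AND-ing with the mask clears it to 0.
  11000010101111
& 10111111111111
----------------
  10000010101111

Answer: 10000010101111 (8367)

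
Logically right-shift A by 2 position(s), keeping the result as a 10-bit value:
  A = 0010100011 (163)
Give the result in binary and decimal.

Logical shift right by 2: drop the bottom 2 bit(s), prepend 2 zero(s) on the left.
  0010100011  ->  keep [00101000], discard [11], prepend 00
= 0000101000

Answer: 0000101000 (40)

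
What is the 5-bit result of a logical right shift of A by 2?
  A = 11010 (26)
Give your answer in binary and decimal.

Logical shift right by 2: drop the bottom 2 bit(s), prepend 2 zero(s) on the left.
  11010  ->  keep [110], discard [10], prepend 00
= 00110

Answer: 00110 (6)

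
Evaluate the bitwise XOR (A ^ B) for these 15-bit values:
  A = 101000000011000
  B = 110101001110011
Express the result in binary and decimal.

Apply ^ to each column (1 where bits differ):
  101000000011000
^ 110101001110011
-----------------
  011101001101011

Answer: 011101001101011 (14955)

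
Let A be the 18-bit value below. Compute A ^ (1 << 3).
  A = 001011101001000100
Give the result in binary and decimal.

Mask = 1 << 3 = 000000000000001000
Bit 3 of A is 0; XOR with the mask flips it to 1.
  001011101001000100
^ 000000000000001000
--------------------
  001011101001001100

Answer: 001011101001001100 (47692)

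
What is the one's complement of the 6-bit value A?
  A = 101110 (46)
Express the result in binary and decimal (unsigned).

Flip each bit (0->1, 1->0):
  101110
  010001

Answer: 010001 (17)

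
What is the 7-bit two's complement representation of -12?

1. Binary of +12:  0001100
2. Invert bits:     1110011
3. Add 1:           1110100

Answer: 1110100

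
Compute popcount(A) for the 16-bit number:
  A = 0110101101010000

0110101101010000
1-bits at positions (from bit 0 = LSB): 4, 6, 8, 9, 11, 13, 14
Count = 7

Answer: 7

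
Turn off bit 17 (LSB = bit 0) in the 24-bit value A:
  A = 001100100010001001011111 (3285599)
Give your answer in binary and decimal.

Mask = ~(1 << 17) = 111111011111111111111111
Bit 17 of A is 1, so AND-ing with the mask clears it to 0.
  001100100010001001011111
& 111111011111111111111111
--------------------------
  001100000010001001011111

Answer: 001100000010001001011111 (3154527)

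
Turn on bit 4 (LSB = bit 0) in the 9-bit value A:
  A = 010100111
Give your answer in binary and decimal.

Mask = 1 << 4 = 000010000
Bit 4 of A is 0, so OR-ing with the mask flips it to 1.
  010100111
| 000010000
-----------
  010110111

Answer: 010110111 (183)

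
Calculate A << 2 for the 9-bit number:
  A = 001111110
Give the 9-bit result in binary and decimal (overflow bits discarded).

Shift left by 2: drop the top 2 bit(s), append 2 zero(s) on the right.
  001111110  ->  discard [00], keep [1111110], append 00
= 111111000

Answer: 111111000 (504)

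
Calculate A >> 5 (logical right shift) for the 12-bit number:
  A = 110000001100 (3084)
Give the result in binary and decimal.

Logical shift right by 5: drop the bottom 5 bit(s), prepend 5 zero(s) on the left.
  110000001100  ->  keep [1100000], discard [01100], prepend 00000
= 000001100000

Answer: 000001100000 (96)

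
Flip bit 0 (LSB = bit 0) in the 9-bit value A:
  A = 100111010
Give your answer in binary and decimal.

Mask = 1 << 0 = 000000001
Bit 0 of A is 0; XOR with the mask flips it to 1.
  100111010
^ 000000001
-----------
  100111011

Answer: 100111011 (315)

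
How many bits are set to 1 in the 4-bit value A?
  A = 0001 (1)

0001
1-bits at positions (from bit 0 = LSB): 0
Count = 1

Answer: 1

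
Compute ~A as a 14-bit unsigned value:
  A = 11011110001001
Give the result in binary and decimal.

Flip each bit (0->1, 1->0):
  11011110001001
  00100001110110

Answer: 00100001110110 (2166)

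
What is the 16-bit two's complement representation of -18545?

1. Binary of +18545:  0100100001110001
2. Invert bits:     1011011110001110
3. Add 1:           1011011110001111

Answer: 1011011110001111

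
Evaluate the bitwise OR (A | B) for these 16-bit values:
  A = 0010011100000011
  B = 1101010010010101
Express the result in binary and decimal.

Apply | to each column (1 where either bit is 1):
  0010011100000011
| 1101010010010101
------------------
  1111011110010111

Answer: 1111011110010111 (63383)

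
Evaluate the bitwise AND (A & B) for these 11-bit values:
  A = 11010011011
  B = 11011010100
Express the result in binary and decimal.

Apply & to each column (1 only where both bits are 1):
  11010011011
& 11011010100
-------------
  11010010000

Answer: 11010010000 (1680)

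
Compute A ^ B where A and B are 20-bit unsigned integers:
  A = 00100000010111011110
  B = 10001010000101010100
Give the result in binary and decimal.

Apply ^ to each column (1 where bits differ):
  00100000010111011110
^ 10001010000101010100
----------------------
  10101010010010001010

Answer: 10101010010010001010 (697482)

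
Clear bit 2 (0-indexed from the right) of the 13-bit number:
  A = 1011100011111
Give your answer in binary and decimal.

Mask = ~(1 << 2) = 1111111111011
Bit 2 of A is 1, so AND-ing with the mask clears it to 0.
  1011100011111
& 1111111111011
---------------
  1011100011011

Answer: 1011100011011 (5915)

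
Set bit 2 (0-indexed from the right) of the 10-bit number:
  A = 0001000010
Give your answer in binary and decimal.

Mask = 1 << 2 = 0000000100
Bit 2 of A is 0, so OR-ing with the mask flips it to 1.
  0001000010
| 0000000100
------------
  0001000110

Answer: 0001000110 (70)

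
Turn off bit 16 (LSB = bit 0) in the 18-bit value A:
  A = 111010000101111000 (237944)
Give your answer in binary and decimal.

Mask = ~(1 << 16) = 101111111111111111
Bit 16 of A is 1, so AND-ing with the mask clears it to 0.
  111010000101111000
& 101111111111111111
--------------------
  101010000101111000

Answer: 101010000101111000 (172408)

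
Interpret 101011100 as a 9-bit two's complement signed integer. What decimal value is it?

MSB is 1, so the value is negative. Find the magnitude:
1. Invert bits:  010100011
2. Add 1:        010100100  = 164
3. Apply sign:   -164

Answer: -164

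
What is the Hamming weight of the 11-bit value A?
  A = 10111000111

10111000111
1-bits at positions (from bit 0 = LSB): 0, 1, 2, 6, 7, 8, 10
Count = 7

Answer: 7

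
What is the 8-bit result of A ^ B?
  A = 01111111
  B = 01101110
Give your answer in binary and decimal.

Apply ^ to each column (1 where bits differ):
  01111111
^ 01101110
----------
  00010001

Answer: 00010001 (17)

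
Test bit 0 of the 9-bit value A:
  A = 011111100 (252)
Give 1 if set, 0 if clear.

Bit 0 is the 1st from the right.
  011111100
          ^
That bit is 0.

Answer: 0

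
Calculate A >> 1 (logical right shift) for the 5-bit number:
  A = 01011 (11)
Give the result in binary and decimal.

Logical shift right by 1: drop the bottom 1 bit(s), prepend 1 zero(s) on the left.
  01011  ->  keep [0101], discard [1], prepend 0
= 00101

Answer: 00101 (5)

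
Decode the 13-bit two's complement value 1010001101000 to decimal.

MSB is 1, so the value is negative. Find the magnitude:
1. Invert bits:  0101110010111
2. Add 1:        0101110011000  = 2968
3. Apply sign:   -2968

Answer: -2968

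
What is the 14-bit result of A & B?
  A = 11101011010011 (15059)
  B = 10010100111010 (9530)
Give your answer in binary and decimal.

Apply & to each column (1 only where both bits are 1):
  11101011010011
& 10010100111010
----------------
  10000000010010

Answer: 10000000010010 (8210)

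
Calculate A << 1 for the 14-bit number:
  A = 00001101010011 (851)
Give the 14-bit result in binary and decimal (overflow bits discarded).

Shift left by 1: drop the top 1 bit(s), append 1 zero(s) on the right.
  00001101010011  ->  discard [0], keep [0001101010011], append 0
= 00011010100110

Answer: 00011010100110 (1702)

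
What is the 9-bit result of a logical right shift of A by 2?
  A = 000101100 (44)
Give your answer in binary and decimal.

Logical shift right by 2: drop the bottom 2 bit(s), prepend 2 zero(s) on the left.
  000101100  ->  keep [0001011], discard [00], prepend 00
= 000001011

Answer: 000001011 (11)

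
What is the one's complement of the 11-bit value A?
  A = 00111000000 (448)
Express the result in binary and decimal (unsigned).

Flip each bit (0->1, 1->0):
  00111000000
  11000111111

Answer: 11000111111 (1599)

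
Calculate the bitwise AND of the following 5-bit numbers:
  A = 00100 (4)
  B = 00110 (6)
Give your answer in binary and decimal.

Apply & to each column (1 only where both bits are 1):
  00100
& 00110
-------
  00100

Answer: 00100 (4)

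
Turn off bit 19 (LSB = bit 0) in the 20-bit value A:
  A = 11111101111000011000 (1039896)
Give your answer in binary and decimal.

Mask = ~(1 << 19) = 01111111111111111111
Bit 19 of A is 1, so AND-ing with the mask clears it to 0.
  11111101111000011000
& 01111111111111111111
----------------------
  01111101111000011000

Answer: 01111101111000011000 (515608)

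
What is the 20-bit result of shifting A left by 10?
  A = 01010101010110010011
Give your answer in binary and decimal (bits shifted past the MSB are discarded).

Shift left by 10: drop the top 10 bit(s), append 10 zero(s) on the right.
  01010101010110010011  ->  discard [0101010101], keep [0110010011], append 0000000000
= 01100100110000000000

Answer: 01100100110000000000 (412672)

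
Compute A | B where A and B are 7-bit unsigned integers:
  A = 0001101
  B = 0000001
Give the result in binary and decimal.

Apply | to each column (1 where either bit is 1):
  0001101
| 0000001
---------
  0001101

Answer: 0001101 (13)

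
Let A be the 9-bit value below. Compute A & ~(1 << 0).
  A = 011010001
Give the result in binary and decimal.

Mask = ~(1 << 0) = 111111110
Bit 0 of A is 1, so AND-ing with the mask clears it to 0.
  011010001
& 111111110
-----------
  011010000

Answer: 011010000 (208)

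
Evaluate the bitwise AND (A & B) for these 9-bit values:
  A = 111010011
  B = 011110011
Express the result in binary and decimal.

Apply & to each column (1 only where both bits are 1):
  111010011
& 011110011
-----------
  011010011

Answer: 011010011 (211)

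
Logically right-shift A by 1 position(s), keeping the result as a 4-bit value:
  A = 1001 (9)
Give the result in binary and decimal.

Logical shift right by 1: drop the bottom 1 bit(s), prepend 1 zero(s) on the left.
  1001  ->  keep [100], discard [1], prepend 0
= 0100

Answer: 0100 (4)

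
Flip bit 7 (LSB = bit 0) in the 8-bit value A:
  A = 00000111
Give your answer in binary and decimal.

Mask = 1 << 7 = 10000000
Bit 7 of A is 0; XOR with the mask flips it to 1.
  00000111
^ 10000000
----------
  10000111

Answer: 10000111 (135)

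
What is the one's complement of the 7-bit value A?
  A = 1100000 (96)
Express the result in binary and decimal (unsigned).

Flip each bit (0->1, 1->0):
  1100000
  0011111

Answer: 0011111 (31)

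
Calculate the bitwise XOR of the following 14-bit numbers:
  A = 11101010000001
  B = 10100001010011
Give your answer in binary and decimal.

Apply ^ to each column (1 where bits differ):
  11101010000001
^ 10100001010011
----------------
  01001011010010

Answer: 01001011010010 (4818)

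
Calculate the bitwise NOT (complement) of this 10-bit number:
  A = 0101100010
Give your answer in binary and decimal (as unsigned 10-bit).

Flip each bit (0->1, 1->0):
  0101100010
  1010011101

Answer: 1010011101 (669)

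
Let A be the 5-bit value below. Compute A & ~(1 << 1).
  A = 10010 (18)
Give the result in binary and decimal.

Mask = ~(1 << 1) = 11101
Bit 1 of A is 1, so AND-ing with the mask clears it to 0.
  10010
& 11101
-------
  10000

Answer: 10000 (16)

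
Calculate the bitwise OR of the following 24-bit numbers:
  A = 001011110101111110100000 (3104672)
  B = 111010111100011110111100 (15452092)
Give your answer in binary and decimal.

Apply | to each column (1 where either bit is 1):
  001011110101111110100000
| 111010111100011110111100
--------------------------
  111011111101111110111100

Answer: 111011111101111110111100 (15720380)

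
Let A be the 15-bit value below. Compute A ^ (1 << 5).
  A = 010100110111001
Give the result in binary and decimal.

Mask = 1 << 5 = 000000000100000
Bit 5 of A is 1; XOR with the mask flips it to 0.
  010100110111001
^ 000000000100000
-----------------
  010100110011001

Answer: 010100110011001 (10649)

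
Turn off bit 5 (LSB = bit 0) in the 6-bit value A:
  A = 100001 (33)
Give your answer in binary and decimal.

Mask = ~(1 << 5) = 011111
Bit 5 of A is 1, so AND-ing with the mask clears it to 0.
  100001
& 011111
--------
  000001

Answer: 000001 (1)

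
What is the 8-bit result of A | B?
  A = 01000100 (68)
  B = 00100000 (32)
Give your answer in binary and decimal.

Apply | to each column (1 where either bit is 1):
  01000100
| 00100000
----------
  01100100

Answer: 01100100 (100)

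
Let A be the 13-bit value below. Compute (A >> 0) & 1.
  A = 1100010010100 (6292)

Bit 0 is the 1st from the right.
  1100010010100
              ^
That bit is 0.

Answer: 0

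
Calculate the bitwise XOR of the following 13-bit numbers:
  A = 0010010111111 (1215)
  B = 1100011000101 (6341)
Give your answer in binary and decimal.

Apply ^ to each column (1 where bits differ):
  0010010111111
^ 1100011000101
---------------
  1110001111010

Answer: 1110001111010 (7290)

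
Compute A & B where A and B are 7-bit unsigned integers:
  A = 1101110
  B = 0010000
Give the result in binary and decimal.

Apply & to each column (1 only where both bits are 1):
  1101110
& 0010000
---------
  0000000

Answer: 0000000 (0)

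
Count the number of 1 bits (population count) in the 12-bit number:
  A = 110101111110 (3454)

110101111110
1-bits at positions (from bit 0 = LSB): 1, 2, 3, 4, 5, 6, 8, 10, 11
Count = 9

Answer: 9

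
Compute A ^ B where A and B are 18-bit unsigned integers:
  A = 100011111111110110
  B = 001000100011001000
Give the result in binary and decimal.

Apply ^ to each column (1 where bits differ):
  100011111111110110
^ 001000100011001000
--------------------
  101011011100111110

Answer: 101011011100111110 (177982)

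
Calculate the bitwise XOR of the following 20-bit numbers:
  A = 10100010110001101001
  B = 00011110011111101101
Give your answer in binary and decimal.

Apply ^ to each column (1 where bits differ):
  10100010110001101001
^ 00011110011111101101
----------------------
  10111100101110000100

Answer: 10111100101110000100 (772996)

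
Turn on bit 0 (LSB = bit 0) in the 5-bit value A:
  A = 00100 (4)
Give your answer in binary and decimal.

Mask = 1 << 0 = 00001
Bit 0 of A is 0, so OR-ing with the mask flips it to 1.
  00100
| 00001
-------
  00101

Answer: 00101 (5)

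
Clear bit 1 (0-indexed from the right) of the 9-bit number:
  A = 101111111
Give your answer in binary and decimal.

Mask = ~(1 << 1) = 111111101
Bit 1 of A is 1, so AND-ing with the mask clears it to 0.
  101111111
& 111111101
-----------
  101111101

Answer: 101111101 (381)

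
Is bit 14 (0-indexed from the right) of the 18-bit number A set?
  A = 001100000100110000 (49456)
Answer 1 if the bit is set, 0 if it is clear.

Bit 14 is the 15th from the right.
  001100000100110000
     ^
That bit is 1.

Answer: 1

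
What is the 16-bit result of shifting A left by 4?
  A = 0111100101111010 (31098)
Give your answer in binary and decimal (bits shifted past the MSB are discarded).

Shift left by 4: drop the top 4 bit(s), append 4 zero(s) on the right.
  0111100101111010  ->  discard [0111], keep [100101111010], append 0000
= 1001011110100000

Answer: 1001011110100000 (38816)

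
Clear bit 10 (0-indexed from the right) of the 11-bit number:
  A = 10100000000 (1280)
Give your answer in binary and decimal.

Mask = ~(1 << 10) = 01111111111
Bit 10 of A is 1, so AND-ing with the mask clears it to 0.
  10100000000
& 01111111111
-------------
  00100000000

Answer: 00100000000 (256)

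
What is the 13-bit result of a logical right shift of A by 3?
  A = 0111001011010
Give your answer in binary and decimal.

Logical shift right by 3: drop the bottom 3 bit(s), prepend 3 zero(s) on the left.
  0111001011010  ->  keep [0111001011], discard [010], prepend 000
= 0000111001011

Answer: 0000111001011 (459)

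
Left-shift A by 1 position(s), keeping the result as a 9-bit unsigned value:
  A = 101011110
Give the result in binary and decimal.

Shift left by 1: drop the top 1 bit(s), append 1 zero(s) on the right.
  101011110  ->  discard [1], keep [01011110], append 0
= 010111100

Answer: 010111100 (188)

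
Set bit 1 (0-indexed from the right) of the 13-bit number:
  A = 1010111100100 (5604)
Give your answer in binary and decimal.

Mask = 1 << 1 = 0000000000010
Bit 1 of A is 0, so OR-ing with the mask flips it to 1.
  1010111100100
| 0000000000010
---------------
  1010111100110

Answer: 1010111100110 (5606)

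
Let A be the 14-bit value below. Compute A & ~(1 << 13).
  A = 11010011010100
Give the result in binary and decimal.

Mask = ~(1 << 13) = 01111111111111
Bit 13 of A is 1, so AND-ing with the mask clears it to 0.
  11010011010100
& 01111111111111
----------------
  01010011010100

Answer: 01010011010100 (5332)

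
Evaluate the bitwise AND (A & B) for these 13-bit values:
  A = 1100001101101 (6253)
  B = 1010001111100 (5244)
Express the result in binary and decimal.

Apply & to each column (1 only where both bits are 1):
  1100001101101
& 1010001111100
---------------
  1000001101100

Answer: 1000001101100 (4204)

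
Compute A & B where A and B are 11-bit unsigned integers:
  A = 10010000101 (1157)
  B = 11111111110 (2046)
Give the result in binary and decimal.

Apply & to each column (1 only where both bits are 1):
  10010000101
& 11111111110
-------------
  10010000100

Answer: 10010000100 (1156)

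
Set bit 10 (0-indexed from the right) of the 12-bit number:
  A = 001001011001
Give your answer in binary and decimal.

Mask = 1 << 10 = 010000000000
Bit 10 of A is 0, so OR-ing with the mask flips it to 1.
  001001011001
| 010000000000
--------------
  011001011001

Answer: 011001011001 (1625)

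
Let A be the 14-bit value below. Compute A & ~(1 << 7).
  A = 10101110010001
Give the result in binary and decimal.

Mask = ~(1 << 7) = 11111101111111
Bit 7 of A is 1, so AND-ing with the mask clears it to 0.
  10101110010001
& 11111101111111
----------------
  10101100010001

Answer: 10101100010001 (11025)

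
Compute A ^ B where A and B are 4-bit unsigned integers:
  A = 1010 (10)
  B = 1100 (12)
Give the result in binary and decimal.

Apply ^ to each column (1 where bits differ):
  1010
^ 1100
------
  0110

Answer: 0110 (6)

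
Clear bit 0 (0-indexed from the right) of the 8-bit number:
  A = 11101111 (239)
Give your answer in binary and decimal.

Mask = ~(1 << 0) = 11111110
Bit 0 of A is 1, so AND-ing with the mask clears it to 0.
  11101111
& 11111110
----------
  11101110

Answer: 11101110 (238)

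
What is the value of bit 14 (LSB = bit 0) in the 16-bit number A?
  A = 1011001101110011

Bit 14 is the 15th from the right.
  1011001101110011
   ^
That bit is 0.

Answer: 0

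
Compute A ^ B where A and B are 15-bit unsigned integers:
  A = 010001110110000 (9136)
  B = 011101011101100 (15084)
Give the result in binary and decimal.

Apply ^ to each column (1 where bits differ):
  010001110110000
^ 011101011101100
-----------------
  001100101011100

Answer: 001100101011100 (6492)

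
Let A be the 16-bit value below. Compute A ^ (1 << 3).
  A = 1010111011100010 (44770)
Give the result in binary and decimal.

Mask = 1 << 3 = 0000000000001000
Bit 3 of A is 0; XOR with the mask flips it to 1.
  1010111011100010
^ 0000000000001000
------------------
  1010111011101010

Answer: 1010111011101010 (44778)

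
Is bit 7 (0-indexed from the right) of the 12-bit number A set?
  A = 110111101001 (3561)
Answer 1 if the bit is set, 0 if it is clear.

Bit 7 is the 8th from the right.
  110111101001
      ^
That bit is 1.

Answer: 1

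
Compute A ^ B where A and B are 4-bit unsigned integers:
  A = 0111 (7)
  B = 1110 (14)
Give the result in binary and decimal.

Apply ^ to each column (1 where bits differ):
  0111
^ 1110
------
  1001

Answer: 1001 (9)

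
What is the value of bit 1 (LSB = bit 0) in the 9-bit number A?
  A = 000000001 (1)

Bit 1 is the 2nd from the right.
  000000001
         ^
That bit is 0.

Answer: 0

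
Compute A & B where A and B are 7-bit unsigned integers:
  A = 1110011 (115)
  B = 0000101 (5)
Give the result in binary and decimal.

Apply & to each column (1 only where both bits are 1):
  1110011
& 0000101
---------
  0000001

Answer: 0000001 (1)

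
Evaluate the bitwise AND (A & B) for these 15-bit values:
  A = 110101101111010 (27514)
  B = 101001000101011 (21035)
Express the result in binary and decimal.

Apply & to each column (1 only where both bits are 1):
  110101101111010
& 101001000101011
-----------------
  100001000101010

Answer: 100001000101010 (16938)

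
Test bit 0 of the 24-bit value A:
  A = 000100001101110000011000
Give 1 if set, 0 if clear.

Bit 0 is the 1st from the right.
  000100001101110000011000
                         ^
That bit is 0.

Answer: 0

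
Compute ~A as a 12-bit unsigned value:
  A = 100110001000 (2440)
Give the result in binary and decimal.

Flip each bit (0->1, 1->0):
  100110001000
  011001110111

Answer: 011001110111 (1655)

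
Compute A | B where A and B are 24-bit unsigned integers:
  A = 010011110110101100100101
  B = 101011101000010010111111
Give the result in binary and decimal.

Apply | to each column (1 where either bit is 1):
  010011110110101100100101
| 101011101000010010111111
--------------------------
  111011111110111110111111

Answer: 111011111110111110111111 (15724479)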